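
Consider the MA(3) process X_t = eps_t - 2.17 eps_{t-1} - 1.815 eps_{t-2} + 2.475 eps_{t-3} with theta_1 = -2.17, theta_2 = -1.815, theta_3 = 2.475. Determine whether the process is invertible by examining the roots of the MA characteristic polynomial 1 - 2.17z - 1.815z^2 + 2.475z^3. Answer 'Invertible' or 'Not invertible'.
\text{Not invertible}

The MA(q) characteristic polynomial is P(z) = 1 - 2.17z - 1.815z^2 + 2.475z^3.
Invertibility requires all roots to lie outside the unit circle, i.e. |z| > 1 for every root.
Degree 3: look for a simple real root z0 first, then factor out (1 - z/z0) and solve the remaining quadratic.
Testing z0 = 0.4: P(0.4) = 1 + (-2.17)(0.4) + (-1.815)(0.4)^2 + (2.475)(0.4)^3
  = 1 + (-0.868) + (-0.2904) + (0.1584) = 0.  So z_0 = 0.4 is a root, |z_0| = 0.4.
Divide out the factor (1 - 2.5 z) = (1 - z/z0) (since 1/z0 = 2.5):
  P(z) = (1 - 2.5 z)(1 + (0.33) z + (-0.99) z^2)
  [check: z-coef 0.33 - (2.5) = -2.17; z^2-coef -0.99 - (2.5)(0.33) = -1.815; z^3-coef -(2.5)(-0.99) = 2.475.]
Remaining roots from the quadratic factor 1 + (0.33) z + (-0.99) z^2:
  Set 1 + (0.33) z + (-0.99) z^2 = 0, i.e. a z^2 + b z + c = 0 with a = -0.99, b = 0.33, c = 1.
  Discriminant D = b^2 - 4ac = (0.33)^2 - 4*(-0.99)*1 = 0.1089 - (-3.96) = 4.0689.
  D >= 0, so the roots are real: z = (-b +/- sqrt(D)) / (2a) = (-0.33 +/- 2.017151) / (-1.98).
    z_1 = (-0.33 + 2.017151) / (-1.98) = -0.8521,   |z_1| = 0.8521.
    z_2 = (-0.33 - 2.017151) / (-1.98) = 1.1854,   |z_2| = 1.1854.
Moduli of all roots: 0.4000, 0.8521, 1.1854.
All moduli strictly greater than 1? No.
Verdict: Not invertible.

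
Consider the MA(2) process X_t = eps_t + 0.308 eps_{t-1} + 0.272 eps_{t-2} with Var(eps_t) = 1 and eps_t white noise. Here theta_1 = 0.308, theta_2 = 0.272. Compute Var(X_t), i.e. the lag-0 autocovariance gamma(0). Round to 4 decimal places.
\gamma(0) = 1.1688

For an MA(q) process X_t = eps_t + sum_i theta_i eps_{t-i} with
Var(eps_t) = sigma^2, the variance is
  gamma(0) = sigma^2 * (1 + sum_i theta_i^2).
  sum_i theta_i^2 = (0.308)^2 + (0.272)^2 = 0.094864 + 0.073984 = 0.168848.
  gamma(0) = 1 * (1 + 0.168848) = 1 * 1.168848 = 1.168848, which rounds to 1.1688.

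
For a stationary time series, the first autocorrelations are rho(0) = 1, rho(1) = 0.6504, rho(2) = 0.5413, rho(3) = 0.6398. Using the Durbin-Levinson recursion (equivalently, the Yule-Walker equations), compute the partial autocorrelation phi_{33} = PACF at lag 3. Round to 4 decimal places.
\phi_{33} = 0.4099

The PACF at lag k is phi_{kk}, the last component of the solution
to the Yule-Walker system G_k phi = r_k where
  (G_k)_{ij} = rho(|i - j|), (r_k)_i = rho(i), i,j = 1..k.
Equivalently, Durbin-Levinson gives phi_{kk} iteratively:
  phi_{11} = rho(1)
  phi_{kk} = [rho(k) - sum_{j=1..k-1} phi_{k-1,j} rho(k-j)]
            / [1 - sum_{j=1..k-1} phi_{k-1,j} rho(j)],
  phi_{k,j} = phi_{k-1,j} - phi_{kk} phi_{k-1,k-j},  j = 1..k-1.
Step k = 1:
  phi_11 = rho(1) = 0.6504.
Step k = 2:
  phi_22 = [rho(2) - phi_11 rho(1)] / [1 - phi_11 rho(1)] = [0.5413 - (0.6504)(0.6504)] / [1 - (0.6504)(0.6504)]
         = 0.11827984 / 0.57697984 = 0.204998.
  Update: phi_21 = phi_11 - phi_22 phi_11 = 0.6504 - (0.204998)(0.6504) = 0.517069.
Step k = 3:
  phi_33 = [rho(3) - phi_21 rho(2) - phi_22 rho(1)] / [1 - phi_21 rho(1) - phi_22 rho(2)]
    numerator   = 0.6398 - (0.517069)(0.5413) - (0.204998)(0.6504) = 0.22657962
    denominator = 1 - (0.517069)(0.6504) - (0.204998)(0.5413) = 0.55273268
  phi_33 = 0.22657962 / 0.55273268 = 0.4099.
Therefore phi_{33} = 0.4099.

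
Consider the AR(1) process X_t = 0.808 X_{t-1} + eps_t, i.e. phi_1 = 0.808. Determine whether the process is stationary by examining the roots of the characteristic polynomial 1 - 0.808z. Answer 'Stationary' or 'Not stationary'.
\text{Stationary}

The AR(p) characteristic polynomial is P(z) = 1 - 0.808z.
Stationarity requires all roots to lie outside the unit circle, i.e. |z| > 1 for every root.
This is linear in z: 1 + (-0.808) z = 0  =>  z = -1/(-0.808) = 1.237624,  |z| = 1.237624.
Moduli of all roots: 1.2376.
All moduli strictly greater than 1? Yes.
Verdict: Stationary.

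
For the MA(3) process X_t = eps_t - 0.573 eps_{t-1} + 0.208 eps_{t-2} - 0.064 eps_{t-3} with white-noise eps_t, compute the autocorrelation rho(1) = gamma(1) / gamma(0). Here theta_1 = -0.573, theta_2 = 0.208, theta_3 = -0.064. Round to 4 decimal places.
\rho(1) = -0.5128

For an MA(q) process with theta_0 = 1, the autocovariance is
  gamma(k) = sigma^2 * sum_{i=0..q-k} theta_i * theta_{i+k},
and rho(k) = gamma(k) / gamma(0). Sigma^2 cancels.
  numerator   = (1)*(-0.573) + (-0.573)*(0.208) + (0.208)*(-0.064) = -0.705496.
  denominator = (1)^2 + (-0.573)^2 + (0.208)^2 + (-0.064)^2 = 1.375689.
  rho(1) = -0.705496 / 1.375689 = -0.5128.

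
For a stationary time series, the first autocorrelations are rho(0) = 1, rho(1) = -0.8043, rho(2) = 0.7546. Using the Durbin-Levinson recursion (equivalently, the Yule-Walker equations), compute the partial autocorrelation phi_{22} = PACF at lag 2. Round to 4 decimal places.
\phi_{22} = 0.3050

The PACF at lag k is phi_{kk}, the last component of the solution
to the Yule-Walker system G_k phi = r_k where
  (G_k)_{ij} = rho(|i - j|), (r_k)_i = rho(i), i,j = 1..k.
Equivalently, Durbin-Levinson gives phi_{kk} iteratively:
  phi_{11} = rho(1)
  phi_{kk} = [rho(k) - sum_{j=1..k-1} phi_{k-1,j} rho(k-j)]
            / [1 - sum_{j=1..k-1} phi_{k-1,j} rho(j)],
  phi_{k,j} = phi_{k-1,j} - phi_{kk} phi_{k-1,k-j},  j = 1..k-1.
Step k = 1:
  phi_11 = rho(1) = -0.8043.
Step k = 2:
  phi_22 = [rho(2) - phi_11 rho(1)] / [1 - phi_11 rho(1)] = [0.7546 - (-0.8043)(-0.8043)] / [1 - (-0.8043)(-0.8043)]
         = 0.10770151 / 0.35310151 = 0.305.
Therefore phi_{22} = 0.3050.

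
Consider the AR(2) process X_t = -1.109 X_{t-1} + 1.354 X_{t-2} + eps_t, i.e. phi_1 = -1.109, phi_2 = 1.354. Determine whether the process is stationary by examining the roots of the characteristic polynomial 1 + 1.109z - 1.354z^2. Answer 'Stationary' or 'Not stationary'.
\text{Not stationary}

The AR(p) characteristic polynomial is P(z) = 1 + 1.109z - 1.354z^2.
Stationarity requires all roots to lie outside the unit circle, i.e. |z| > 1 for every root.
Set 1 + (1.109) z + (-1.354) z^2 = 0, i.e. a z^2 + b z + c = 0 with a = -1.354, b = 1.109, c = 1.
Discriminant D = b^2 - 4ac = (1.109)^2 - 4*(-1.354)*1 = 1.229881 - (-5.416) = 6.645881.
D >= 0, so the roots are real: z = (-b +/- sqrt(D)) / (2a) = (-1.109 +/- 2.577961) / (-2.708).
  z_1 = (-1.109 + 2.577961) / (-2.708) = -0.5425,   |z_1| = 0.5425.
  z_2 = (-1.109 - 2.577961) / (-2.708) = 1.3615,   |z_2| = 1.3615.
Moduli of all roots: 0.5425, 1.3615.
All moduli strictly greater than 1? No.
Verdict: Not stationary.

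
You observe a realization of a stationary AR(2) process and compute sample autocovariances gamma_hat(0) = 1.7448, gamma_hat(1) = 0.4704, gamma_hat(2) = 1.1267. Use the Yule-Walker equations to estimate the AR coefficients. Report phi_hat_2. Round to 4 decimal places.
\hat\phi_{2} = 0.6180

The Yule-Walker equations for an AR(p) process read, in matrix form,
  Gamma_p phi = r_p,   with   (Gamma_p)_{ij} = gamma(|i - j|),
                       (r_p)_i = gamma(i),   i,j = 1..p.
Substitute the sample gammas (Toeplitz matrix and right-hand side of size 2):
  Gamma_p = [[1.7448, 0.4704], [0.4704, 1.7448]]
  r_p     = [0.4704, 1.1267]
Written out:
  1.7448 phi_1 + 0.4704 phi_2 = 0.4704
  0.4704 phi_1 + 1.7448 phi_2 = 1.1267
Solve by Cramer's rule:
  det = gamma(0)^2 - gamma(1)^2 = (1.7448)^2 - (0.4704)^2 = 3.04432704 - 0.22127616 = 2.82305088
  phi_hat_1 = [gamma(1) gamma(0) - gamma(1) gamma(2)] / det = [(0.4704)(1.7448) - (0.4704)(1.1267)] / 2.82305088 = 0.29075424 / 2.82305088 = 0.103
  phi_hat_2 = [gamma(0) gamma(2) - gamma(1)^2] / det = [(1.7448)(1.1267) - (0.4704)^2] / 2.82305088 = 1.74459 / 2.82305088 = 0.618
So phi_hat = [0.1030, 0.6180].
Therefore phi_hat_2 = 0.6180.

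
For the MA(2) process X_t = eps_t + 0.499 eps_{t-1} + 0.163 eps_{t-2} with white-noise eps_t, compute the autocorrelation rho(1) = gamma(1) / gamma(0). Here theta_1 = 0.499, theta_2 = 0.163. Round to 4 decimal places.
\rho(1) = 0.4550

For an MA(q) process with theta_0 = 1, the autocovariance is
  gamma(k) = sigma^2 * sum_{i=0..q-k} theta_i * theta_{i+k},
and rho(k) = gamma(k) / gamma(0). Sigma^2 cancels.
  numerator   = (1)*(0.499) + (0.499)*(0.163) = 0.580337.
  denominator = (1)^2 + (0.499)^2 + (0.163)^2 = 1.27557.
  rho(1) = 0.580337 / 1.27557 = 0.4550.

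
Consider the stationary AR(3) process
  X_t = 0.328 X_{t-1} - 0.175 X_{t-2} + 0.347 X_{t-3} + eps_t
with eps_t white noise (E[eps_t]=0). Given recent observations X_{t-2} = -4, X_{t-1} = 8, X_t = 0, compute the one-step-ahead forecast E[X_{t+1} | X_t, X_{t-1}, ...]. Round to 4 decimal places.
E[X_{t+1} \mid \mathcal F_t] = -2.7880

For an AR(p) model X_t = c + sum_i phi_i X_{t-i} + eps_t, the
one-step-ahead conditional mean is
  E[X_{t+1} | X_t, ...] = c + sum_i phi_i X_{t+1-i}.
Substitute known values:
  E[X_{t+1} | ...] = (0.328) * (0) + (-0.175) * (8) + (0.347) * (-4)
                   = -2.7880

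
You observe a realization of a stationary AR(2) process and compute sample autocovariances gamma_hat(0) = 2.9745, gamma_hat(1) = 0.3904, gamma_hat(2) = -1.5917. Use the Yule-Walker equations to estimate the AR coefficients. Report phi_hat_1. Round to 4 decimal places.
\hat\phi_{1} = 0.2050

The Yule-Walker equations for an AR(p) process read, in matrix form,
  Gamma_p phi = r_p,   with   (Gamma_p)_{ij} = gamma(|i - j|),
                       (r_p)_i = gamma(i),   i,j = 1..p.
Substitute the sample gammas (Toeplitz matrix and right-hand side of size 2):
  Gamma_p = [[2.9745, 0.3904], [0.3904, 2.9745]]
  r_p     = [0.3904, -1.5917]
Written out:
  2.9745 phi_1 + 0.3904 phi_2 = 0.3904
  0.3904 phi_1 + 2.9745 phi_2 = -1.5917
Solve by Cramer's rule:
  det = gamma(0)^2 - gamma(1)^2 = (2.9745)^2 - (0.3904)^2 = 8.84765025 - 0.15241216 = 8.69523809
  phi_hat_1 = [gamma(1) gamma(0) - gamma(1) gamma(2)] / det = [(0.3904)(2.9745) - (0.3904)(-1.5917)] / 8.69523809 = 1.78264448 / 8.69523809 = 0.205
  phi_hat_2 = [gamma(0) gamma(2) - gamma(1)^2] / det = [(2.9745)(-1.5917) - (0.3904)^2] / 8.69523809 = -4.88692381 / 8.69523809 = -0.562
So phi_hat = [0.2050, -0.5620].
Therefore phi_hat_1 = 0.2050.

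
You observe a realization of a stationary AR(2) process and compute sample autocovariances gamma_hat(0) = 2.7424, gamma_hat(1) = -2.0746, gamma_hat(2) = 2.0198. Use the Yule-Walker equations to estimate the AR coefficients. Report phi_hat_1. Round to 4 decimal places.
\hat\phi_{1} = -0.4660

The Yule-Walker equations for an AR(p) process read, in matrix form,
  Gamma_p phi = r_p,   with   (Gamma_p)_{ij} = gamma(|i - j|),
                       (r_p)_i = gamma(i),   i,j = 1..p.
Substitute the sample gammas (Toeplitz matrix and right-hand side of size 2):
  Gamma_p = [[2.7424, -2.0746], [-2.0746, 2.7424]]
  r_p     = [-2.0746, 2.0198]
Written out:
  2.7424 phi_1 - 2.0746 phi_2 = -2.0746
  -2.0746 phi_1 + 2.7424 phi_2 = 2.0198
Solve by Cramer's rule:
  det = gamma(0)^2 - gamma(1)^2 = (2.7424)^2 - (-2.0746)^2 = 7.52075776 - 4.30396516 = 3.2167926
  phi_hat_1 = [gamma(1) gamma(0) - gamma(1) gamma(2)] / det = [(-2.0746)(2.7424) - (-2.0746)(2.0198)] / 3.2167926 = -1.49910596 / 3.2167926 = -0.466
  phi_hat_2 = [gamma(0) gamma(2) - gamma(1)^2] / det = [(2.7424)(2.0198) - (-2.0746)^2] / 3.2167926 = 1.23513436 / 3.2167926 = 0.384
So phi_hat = [-0.4660, 0.3840].
Therefore phi_hat_1 = -0.4660.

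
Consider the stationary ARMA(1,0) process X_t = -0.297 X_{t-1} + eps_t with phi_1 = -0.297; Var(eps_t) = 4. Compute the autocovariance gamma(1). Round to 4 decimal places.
\gamma(1) = -1.3029

Multiply the model equation by X_{t-k} and take expectations. With theta_0 = psi_0 = 1 and psi_j the MA(infinity) weights, this gives
  gamma(k) - sum_i phi_i gamma(k-i) = c_k,
  c_k = sigma^2 * sum_{j=k..q} theta_j psi_{j-k}   (c_k = 0 for k > q),
using gamma(-m) = gamma(m).
Pure AR (q = 0): c_0 = sigma^2 = 4, c_k = 0 for k >= 1.
Equations for k = 0 and k = 1 (AR order 1):
  gamma(0) = phi_1 gamma(1) + c_0
  gamma(1) = phi_1 gamma(0) + c_1
Substituting the second into the first: gamma(0) (1 - phi_1^2) = c_0 + phi_1 c_1, so
  gamma(0) = c_0 / (1 - phi_1^2) = 4 / (1 - (-0.297)^2) = 4 / 0.911791 = 4.38697.
  gamma(1) = phi_1 gamma(0) = (-0.297)(4.38697) = -1.30293.
Therefore gamma(1) = -1.3029 (to 4 decimal places).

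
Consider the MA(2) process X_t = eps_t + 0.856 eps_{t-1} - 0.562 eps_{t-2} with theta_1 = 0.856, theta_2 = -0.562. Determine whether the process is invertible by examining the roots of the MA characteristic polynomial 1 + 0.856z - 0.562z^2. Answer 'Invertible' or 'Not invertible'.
\text{Not invertible}

The MA(q) characteristic polynomial is P(z) = 1 + 0.856z - 0.562z^2.
Invertibility requires all roots to lie outside the unit circle, i.e. |z| > 1 for every root.
Set 1 + (0.856) z + (-0.562) z^2 = 0, i.e. a z^2 + b z + c = 0 with a = -0.562, b = 0.856, c = 1.
Discriminant D = b^2 - 4ac = (0.856)^2 - 4*(-0.562)*1 = 0.732736 - (-2.248) = 2.980736.
D >= 0, so the roots are real: z = (-b +/- sqrt(D)) / (2a) = (-0.856 +/- 1.726481) / (-1.124).
  z_1 = (-0.856 + 1.726481) / (-1.124) = -0.7744,   |z_1| = 0.7744.
  z_2 = (-0.856 - 1.726481) / (-1.124) = 2.2976,   |z_2| = 2.2976.
Moduli of all roots: 0.7744, 2.2976.
All moduli strictly greater than 1? No.
Verdict: Not invertible.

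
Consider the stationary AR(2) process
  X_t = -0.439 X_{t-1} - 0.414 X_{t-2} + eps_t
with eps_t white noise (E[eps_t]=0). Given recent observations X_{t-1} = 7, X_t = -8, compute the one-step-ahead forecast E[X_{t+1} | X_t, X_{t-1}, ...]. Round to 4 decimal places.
E[X_{t+1} \mid \mathcal F_t] = 0.6140

For an AR(p) model X_t = c + sum_i phi_i X_{t-i} + eps_t, the
one-step-ahead conditional mean is
  E[X_{t+1} | X_t, ...] = c + sum_i phi_i X_{t+1-i}.
Substitute known values:
  E[X_{t+1} | ...] = (-0.439) * (-8) + (-0.414) * (7)
                   = 0.6140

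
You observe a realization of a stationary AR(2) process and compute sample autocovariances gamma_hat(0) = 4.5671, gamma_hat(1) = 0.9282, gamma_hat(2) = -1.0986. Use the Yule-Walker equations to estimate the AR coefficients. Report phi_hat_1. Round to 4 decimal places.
\hat\phi_{1} = 0.2630

The Yule-Walker equations for an AR(p) process read, in matrix form,
  Gamma_p phi = r_p,   with   (Gamma_p)_{ij} = gamma(|i - j|),
                       (r_p)_i = gamma(i),   i,j = 1..p.
Substitute the sample gammas (Toeplitz matrix and right-hand side of size 2):
  Gamma_p = [[4.5671, 0.9282], [0.9282, 4.5671]]
  r_p     = [0.9282, -1.0986]
Written out:
  4.5671 phi_1 + 0.9282 phi_2 = 0.9282
  0.9282 phi_1 + 4.5671 phi_2 = -1.0986
Solve by Cramer's rule:
  det = gamma(0)^2 - gamma(1)^2 = (4.5671)^2 - (0.9282)^2 = 20.85840241 - 0.86155524 = 19.99684717
  phi_hat_1 = [gamma(1) gamma(0) - gamma(1) gamma(2)] / det = [(0.9282)(4.5671) - (0.9282)(-1.0986)] / 19.99684717 = 5.25890274 / 19.99684717 = 0.263
  phi_hat_2 = [gamma(0) gamma(2) - gamma(1)^2] / det = [(4.5671)(-1.0986) - (0.9282)^2] / 19.99684717 = -5.8789713 / 19.99684717 = -0.294
So phi_hat = [0.2630, -0.2940].
Therefore phi_hat_1 = 0.2630.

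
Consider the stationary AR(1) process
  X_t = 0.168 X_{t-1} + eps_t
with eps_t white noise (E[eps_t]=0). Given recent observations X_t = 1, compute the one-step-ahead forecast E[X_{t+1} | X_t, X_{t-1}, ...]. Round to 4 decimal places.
E[X_{t+1} \mid \mathcal F_t] = 0.1680

For an AR(p) model X_t = c + sum_i phi_i X_{t-i} + eps_t, the
one-step-ahead conditional mean is
  E[X_{t+1} | X_t, ...] = c + sum_i phi_i X_{t+1-i}.
Substitute known values:
  E[X_{t+1} | ...] = (0.168) * (1)
                   = 0.1680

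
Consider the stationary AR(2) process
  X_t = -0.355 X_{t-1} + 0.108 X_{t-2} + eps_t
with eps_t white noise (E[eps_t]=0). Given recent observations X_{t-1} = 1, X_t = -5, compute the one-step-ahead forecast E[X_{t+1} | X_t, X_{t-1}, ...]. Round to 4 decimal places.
E[X_{t+1} \mid \mathcal F_t] = 1.8830

For an AR(p) model X_t = c + sum_i phi_i X_{t-i} + eps_t, the
one-step-ahead conditional mean is
  E[X_{t+1} | X_t, ...] = c + sum_i phi_i X_{t+1-i}.
Substitute known values:
  E[X_{t+1} | ...] = (-0.355) * (-5) + (0.108) * (1)
                   = 1.8830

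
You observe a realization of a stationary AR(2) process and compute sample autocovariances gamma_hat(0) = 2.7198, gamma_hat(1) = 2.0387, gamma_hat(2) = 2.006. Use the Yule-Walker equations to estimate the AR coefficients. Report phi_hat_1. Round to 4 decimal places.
\hat\phi_{1} = 0.4490

The Yule-Walker equations for an AR(p) process read, in matrix form,
  Gamma_p phi = r_p,   with   (Gamma_p)_{ij} = gamma(|i - j|),
                       (r_p)_i = gamma(i),   i,j = 1..p.
Substitute the sample gammas (Toeplitz matrix and right-hand side of size 2):
  Gamma_p = [[2.7198, 2.0387], [2.0387, 2.7198]]
  r_p     = [2.0387, 2.006]
Written out:
  2.7198 phi_1 + 2.0387 phi_2 = 2.0387
  2.0387 phi_1 + 2.7198 phi_2 = 2.006
Solve by Cramer's rule:
  det = gamma(0)^2 - gamma(1)^2 = (2.7198)^2 - (2.0387)^2 = 7.39731204 - 4.15629769 = 3.24101435
  phi_hat_1 = [gamma(1) gamma(0) - gamma(1) gamma(2)] / det = [(2.0387)(2.7198) - (2.0387)(2.006)] / 3.24101435 = 1.45522406 / 3.24101435 = 0.449
  phi_hat_2 = [gamma(0) gamma(2) - gamma(1)^2] / det = [(2.7198)(2.006) - (2.0387)^2] / 3.24101435 = 1.29962111 / 3.24101435 = 0.401
So phi_hat = [0.4490, 0.4010].
Therefore phi_hat_1 = 0.4490.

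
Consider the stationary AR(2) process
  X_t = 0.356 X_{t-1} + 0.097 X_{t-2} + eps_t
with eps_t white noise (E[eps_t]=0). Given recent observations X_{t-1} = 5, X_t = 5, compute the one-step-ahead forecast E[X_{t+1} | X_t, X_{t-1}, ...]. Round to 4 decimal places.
E[X_{t+1} \mid \mathcal F_t] = 2.2650

For an AR(p) model X_t = c + sum_i phi_i X_{t-i} + eps_t, the
one-step-ahead conditional mean is
  E[X_{t+1} | X_t, ...] = c + sum_i phi_i X_{t+1-i}.
Substitute known values:
  E[X_{t+1} | ...] = (0.356) * (5) + (0.097) * (5)
                   = 2.2650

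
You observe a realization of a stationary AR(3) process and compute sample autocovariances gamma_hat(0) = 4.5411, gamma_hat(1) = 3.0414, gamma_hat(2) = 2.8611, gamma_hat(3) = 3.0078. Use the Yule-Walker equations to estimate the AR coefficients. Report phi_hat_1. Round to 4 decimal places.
\hat\phi_{1} = 0.3430

The Yule-Walker equations for an AR(p) process read, in matrix form,
  Gamma_p phi = r_p,   with   (Gamma_p)_{ij} = gamma(|i - j|),
                       (r_p)_i = gamma(i),   i,j = 1..p.
Substitute the sample gammas (Toeplitz matrix and right-hand side of size 3):
  Gamma_p = [[4.5411, 3.0414, 2.8611], [3.0414, 4.5411, 3.0414], [2.8611, 3.0414, 4.5411]]
  r_p     = [3.0414, 2.8611, 3.0078]
Written out (R1..R3):
  (R1) 4.5411 phi_1 + 3.0414 phi_2 + 2.8611 phi_3 = 3.0414
  (R2) 3.0414 phi_1 + 4.5411 phi_2 + 3.0414 phi_3 = 2.8611
  (R3) 2.8611 phi_1 + 3.0414 phi_2 + 4.5411 phi_3 = 3.0078
Gaussian elimination:
  R2 <- R2 - (3.0414/4.5411) R1 = R2 - (0.66975) R1:  2.504124 phi_2 + 1.125179 phi_3 = 0.824124
  R3 <- R3 - (2.8611/4.5411) R1 = R3 - (0.630046) R1:  1.125179 phi_2 + 2.738477 phi_3 = 1.091579
  R3 <- R3 - (1.125179/2.504124) R2 = R3 - (0.449331) R2:  2.232899 phi_3 = 0.721275
Back-substitution:
  phi_hat_3 = 0.721275 / 2.232899 = 0.323022
  phi_hat_2 = (0.824124 - (1.125179)(0.323022)) / 2.504124 = 0.183963
  phi_hat_1 = (3.0414 - (3.0414)(0.183963) - (2.8611)(0.323022)) / 4.5411 = 0.343022
So phi_hat = [0.3430, 0.1840, 0.3230].
Therefore phi_hat_1 = 0.3430.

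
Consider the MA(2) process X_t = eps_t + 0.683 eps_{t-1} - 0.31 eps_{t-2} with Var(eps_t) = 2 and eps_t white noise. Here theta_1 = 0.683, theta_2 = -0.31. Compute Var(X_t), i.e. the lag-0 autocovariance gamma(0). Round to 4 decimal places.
\gamma(0) = 3.1252

For an MA(q) process X_t = eps_t + sum_i theta_i eps_{t-i} with
Var(eps_t) = sigma^2, the variance is
  gamma(0) = sigma^2 * (1 + sum_i theta_i^2).
  sum_i theta_i^2 = (0.683)^2 + (-0.31)^2 = 0.466489 + 0.0961 = 0.562589.
  gamma(0) = 2 * (1 + 0.562589) = 2 * 1.562589 = 3.125178, which rounds to 3.1252.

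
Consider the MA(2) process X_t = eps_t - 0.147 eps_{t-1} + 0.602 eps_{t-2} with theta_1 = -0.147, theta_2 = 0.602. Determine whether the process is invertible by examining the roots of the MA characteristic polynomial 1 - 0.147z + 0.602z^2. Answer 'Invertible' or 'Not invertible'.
\text{Invertible}

The MA(q) characteristic polynomial is P(z) = 1 - 0.147z + 0.602z^2.
Invertibility requires all roots to lie outside the unit circle, i.e. |z| > 1 for every root.
Set 1 + (-0.147) z + (0.602) z^2 = 0, i.e. a z^2 + b z + c = 0 with a = 0.602, b = -0.147, c = 1.
Discriminant D = b^2 - 4ac = (-0.147)^2 - 4*(0.602)*1 = 0.021609 - (2.408) = -2.386391.
D < 0, so the roots are the complex-conjugate pair z = (-b +/- i sqrt(-D)) / (2a) = 0.1221 +/- 1.2831i.
For a conjugate pair |z|^2 = z * conj(z) = (product of roots) = c/a = 1/(0.602) = 1.66113, so |z| = sqrt(1.66113) = 1.2888 for both roots.
Moduli of all roots: 1.2888, 1.2888.
All moduli strictly greater than 1? Yes.
Verdict: Invertible.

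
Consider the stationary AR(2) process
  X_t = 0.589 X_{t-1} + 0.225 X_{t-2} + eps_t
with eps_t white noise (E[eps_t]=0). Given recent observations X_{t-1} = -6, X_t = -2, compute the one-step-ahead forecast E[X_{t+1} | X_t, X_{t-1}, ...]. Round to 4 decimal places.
E[X_{t+1} \mid \mathcal F_t] = -2.5280

For an AR(p) model X_t = c + sum_i phi_i X_{t-i} + eps_t, the
one-step-ahead conditional mean is
  E[X_{t+1} | X_t, ...] = c + sum_i phi_i X_{t+1-i}.
Substitute known values:
  E[X_{t+1} | ...] = (0.589) * (-2) + (0.225) * (-6)
                   = -2.5280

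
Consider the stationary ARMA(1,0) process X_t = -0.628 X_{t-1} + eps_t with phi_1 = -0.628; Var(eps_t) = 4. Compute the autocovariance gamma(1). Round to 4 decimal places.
\gamma(1) = -4.1478

Multiply the model equation by X_{t-k} and take expectations. With theta_0 = psi_0 = 1 and psi_j the MA(infinity) weights, this gives
  gamma(k) - sum_i phi_i gamma(k-i) = c_k,
  c_k = sigma^2 * sum_{j=k..q} theta_j psi_{j-k}   (c_k = 0 for k > q),
using gamma(-m) = gamma(m).
Pure AR (q = 0): c_0 = sigma^2 = 4, c_k = 0 for k >= 1.
Equations for k = 0 and k = 1 (AR order 1):
  gamma(0) = phi_1 gamma(1) + c_0
  gamma(1) = phi_1 gamma(0) + c_1
Substituting the second into the first: gamma(0) (1 - phi_1^2) = c_0 + phi_1 c_1, so
  gamma(0) = c_0 / (1 - phi_1^2) = 4 / (1 - (-0.628)^2) = 4 / 0.605616 = 6.604845.
  gamma(1) = phi_1 gamma(0) = (-0.628)(6.604845) = -4.147843.
Therefore gamma(1) = -4.1478 (to 4 decimal places).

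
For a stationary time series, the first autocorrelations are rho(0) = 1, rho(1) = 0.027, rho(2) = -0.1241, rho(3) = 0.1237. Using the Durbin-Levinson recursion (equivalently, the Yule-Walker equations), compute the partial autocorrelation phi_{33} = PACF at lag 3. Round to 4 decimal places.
\phi_{33} = 0.1330

The PACF at lag k is phi_{kk}, the last component of the solution
to the Yule-Walker system G_k phi = r_k where
  (G_k)_{ij} = rho(|i - j|), (r_k)_i = rho(i), i,j = 1..k.
Equivalently, Durbin-Levinson gives phi_{kk} iteratively:
  phi_{11} = rho(1)
  phi_{kk} = [rho(k) - sum_{j=1..k-1} phi_{k-1,j} rho(k-j)]
            / [1 - sum_{j=1..k-1} phi_{k-1,j} rho(j)],
  phi_{k,j} = phi_{k-1,j} - phi_{kk} phi_{k-1,k-j},  j = 1..k-1.
Step k = 1:
  phi_11 = rho(1) = 0.027.
Step k = 2:
  phi_22 = [rho(2) - phi_11 rho(1)] / [1 - phi_11 rho(1)] = [-0.1241 - (0.027)(0.027)] / [1 - (0.027)(0.027)]
         = -0.124829 / 0.999271 = -0.12492.
  Update: phi_21 = phi_11 - phi_22 phi_11 = 0.027 - (-0.12492)(0.027) = 0.030373.
Step k = 3:
  phi_33 = [rho(3) - phi_21 rho(2) - phi_22 rho(1)] / [1 - phi_21 rho(1) - phi_22 rho(2)]
    numerator   = 0.1237 - (0.030373)(-0.1241) - (-0.12492)(0.027) = 0.13084211
    denominator = 1 - (0.030373)(0.027) - (-0.12492)(-0.1241) = 0.98367735
  phi_33 = 0.13084211 / 0.98367735 = 0.133.
Therefore phi_{33} = 0.1330.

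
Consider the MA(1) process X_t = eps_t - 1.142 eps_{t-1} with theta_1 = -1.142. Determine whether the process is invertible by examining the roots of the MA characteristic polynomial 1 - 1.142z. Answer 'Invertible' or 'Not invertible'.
\text{Not invertible}

The MA(q) characteristic polynomial is P(z) = 1 - 1.142z.
Invertibility requires all roots to lie outside the unit circle, i.e. |z| > 1 for every root.
This is linear in z: 1 + (-1.142) z = 0  =>  z = -1/(-1.142) = 0.875657,  |z| = 0.875657.
Moduli of all roots: 0.8757.
All moduli strictly greater than 1? No.
Verdict: Not invertible.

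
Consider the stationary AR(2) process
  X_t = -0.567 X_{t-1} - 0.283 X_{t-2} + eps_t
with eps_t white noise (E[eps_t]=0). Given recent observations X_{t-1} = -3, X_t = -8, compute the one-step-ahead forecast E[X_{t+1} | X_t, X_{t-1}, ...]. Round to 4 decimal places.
E[X_{t+1} \mid \mathcal F_t] = 5.3850

For an AR(p) model X_t = c + sum_i phi_i X_{t-i} + eps_t, the
one-step-ahead conditional mean is
  E[X_{t+1} | X_t, ...] = c + sum_i phi_i X_{t+1-i}.
Substitute known values:
  E[X_{t+1} | ...] = (-0.567) * (-8) + (-0.283) * (-3)
                   = 5.3850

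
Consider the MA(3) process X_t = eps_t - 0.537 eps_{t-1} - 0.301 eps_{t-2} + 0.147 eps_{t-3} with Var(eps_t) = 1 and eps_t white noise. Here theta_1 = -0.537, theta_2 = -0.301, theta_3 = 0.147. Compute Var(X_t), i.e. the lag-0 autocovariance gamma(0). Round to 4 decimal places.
\gamma(0) = 1.4006

For an MA(q) process X_t = eps_t + sum_i theta_i eps_{t-i} with
Var(eps_t) = sigma^2, the variance is
  gamma(0) = sigma^2 * (1 + sum_i theta_i^2).
  sum_i theta_i^2 = (-0.537)^2 + (-0.301)^2 + (0.147)^2 = 0.288369 + 0.090601 + 0.021609 = 0.400579.
  gamma(0) = 1 * (1 + 0.400579) = 1 * 1.400579 = 1.400579, which rounds to 1.4006.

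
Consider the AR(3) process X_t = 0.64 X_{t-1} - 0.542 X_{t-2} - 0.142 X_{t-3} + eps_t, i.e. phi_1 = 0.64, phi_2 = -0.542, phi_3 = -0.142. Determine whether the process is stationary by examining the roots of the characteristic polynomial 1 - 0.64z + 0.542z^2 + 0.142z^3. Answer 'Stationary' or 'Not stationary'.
\text{Stationary}

The AR(p) characteristic polynomial is P(z) = 1 - 0.64z + 0.542z^2 + 0.142z^3.
Stationarity requires all roots to lie outside the unit circle, i.e. |z| > 1 for every root.
Degree 3: look for a simple real root z0 first, then factor out (1 - z/z0) and solve the remaining quadratic.
Testing z0 = -5: P(-5) = 1 + (-0.64)(-5) + (0.542)(-5)^2 + (0.142)(-5)^3
  = 1 + (3.2) + (13.55) + (-17.75) = 0.  So z_0 = -5 is a root, |z_0| = 5.
Divide out the factor (1 + 0.2 z) = (1 - z/z0) (since 1/z0 = -0.2):
  P(z) = (1 + 0.2 z)(1 + (-0.84) z + (0.71) z^2)
  [check: z-coef -0.84 - (-0.2) = -0.64; z^2-coef 0.71 - (-0.2)(-0.84) = 0.542; z^3-coef -(-0.2)(0.71) = 0.142.]
Remaining roots from the quadratic factor 1 + (-0.84) z + (0.71) z^2:
  Set 1 + (-0.84) z + (0.71) z^2 = 0, i.e. a z^2 + b z + c = 0 with a = 0.71, b = -0.84, c = 1.
  Discriminant D = b^2 - 4ac = (-0.84)^2 - 4*(0.71)*1 = 0.7056 - (2.84) = -2.1344.
  D < 0, so the roots are the complex-conjugate pair z = (-b +/- i sqrt(-D)) / (2a) = 0.5915 +/- 1.0288i.
  For a conjugate pair |z|^2 = z * conj(z) = (product of roots) = c/a = 1/(0.71) = 1.408451, so |z| = sqrt(1.408451) = 1.1868 for both roots.
Moduli of all roots: 5.0000, 1.1868, 1.1868.
All moduli strictly greater than 1? Yes.
Verdict: Stationary.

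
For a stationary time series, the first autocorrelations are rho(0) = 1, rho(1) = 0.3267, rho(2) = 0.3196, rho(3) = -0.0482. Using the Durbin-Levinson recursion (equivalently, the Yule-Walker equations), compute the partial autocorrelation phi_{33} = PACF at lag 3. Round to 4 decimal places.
\phi_{33} = -0.2440

The PACF at lag k is phi_{kk}, the last component of the solution
to the Yule-Walker system G_k phi = r_k where
  (G_k)_{ij} = rho(|i - j|), (r_k)_i = rho(i), i,j = 1..k.
Equivalently, Durbin-Levinson gives phi_{kk} iteratively:
  phi_{11} = rho(1)
  phi_{kk} = [rho(k) - sum_{j=1..k-1} phi_{k-1,j} rho(k-j)]
            / [1 - sum_{j=1..k-1} phi_{k-1,j} rho(j)],
  phi_{k,j} = phi_{k-1,j} - phi_{kk} phi_{k-1,k-j},  j = 1..k-1.
Step k = 1:
  phi_11 = rho(1) = 0.3267.
Step k = 2:
  phi_22 = [rho(2) - phi_11 rho(1)] / [1 - phi_11 rho(1)] = [0.3196 - (0.3267)(0.3267)] / [1 - (0.3267)(0.3267)]
         = 0.21286711 / 0.89326711 = 0.238302.
  Update: phi_21 = phi_11 - phi_22 phi_11 = 0.3267 - (0.238302)(0.3267) = 0.248847.
Step k = 3:
  phi_33 = [rho(3) - phi_21 rho(2) - phi_22 rho(1)] / [1 - phi_21 rho(1) - phi_22 rho(2)]
    numerator   = -0.0482 - (0.248847)(0.3196) - (0.238302)(0.3267) = -0.20558462
    denominator = 1 - (0.248847)(0.3267) - (0.238302)(0.3196) = 0.84254051
  phi_33 = -0.20558462 / 0.84254051 = -0.244.
Therefore phi_{33} = -0.2440.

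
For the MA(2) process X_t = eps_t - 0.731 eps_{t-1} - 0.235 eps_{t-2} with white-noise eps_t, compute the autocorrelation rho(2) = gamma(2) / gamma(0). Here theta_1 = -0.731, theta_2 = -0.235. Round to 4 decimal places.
\rho(2) = -0.1478

For an MA(q) process with theta_0 = 1, the autocovariance is
  gamma(k) = sigma^2 * sum_{i=0..q-k} theta_i * theta_{i+k},
and rho(k) = gamma(k) / gamma(0). Sigma^2 cancels.
  numerator   = (1)*(-0.235) = -0.235.
  denominator = (1)^2 + (-0.731)^2 + (-0.235)^2 = 1.589586.
  rho(2) = -0.235 / 1.589586 = -0.1478.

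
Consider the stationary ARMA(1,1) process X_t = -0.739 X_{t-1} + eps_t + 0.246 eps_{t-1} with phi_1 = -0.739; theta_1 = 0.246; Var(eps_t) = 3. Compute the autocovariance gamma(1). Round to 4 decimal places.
\gamma(1) = -2.6662

Multiply the model equation by X_{t-k} and take expectations. With theta_0 = psi_0 = 1 and psi_j the MA(infinity) weights, this gives
  gamma(k) - sum_i phi_i gamma(k-i) = c_k,
  c_k = sigma^2 * sum_{j=k..q} theta_j psi_{j-k}   (c_k = 0 for k > q),
using gamma(-m) = gamma(m).
psi-weights needed (psi_j = theta_j + sum_i phi_i psi_{j-i}):
  psi_1 = theta_1 + phi_1 = 0.246 + (-0.739) = -0.493
Right-hand sides:
  c_0 = sigma^2 (1 + theta_1 psi_1) = 3 * (1 + (0.246)(-0.493)) = 3 * 0.878722 = 2.636166
  c_1 = sigma^2 theta_1 = 3 * (0.246) = 0.738
  c_2 = 0
Equations for k = 0 and k = 1 (AR order 1):
  gamma(0) = phi_1 gamma(1) + c_0
  gamma(1) = phi_1 gamma(0) + c_1
Substituting the second into the first: gamma(0) (1 - phi_1^2) = c_0 + phi_1 c_1, so
  gamma(0) = (c_0 + phi_1 c_1) / (1 - phi_1^2) = (2.636166 + (-0.739)(0.738)) / (1 - (-0.739)^2) = 2.090784 / 0.453879 = 4.606479.
  gamma(1) = phi_1 gamma(0) + c_1 = (-0.739)(4.606479) + (0.738) = -2.666188.
Therefore gamma(1) = -2.6662 (to 4 decimal places).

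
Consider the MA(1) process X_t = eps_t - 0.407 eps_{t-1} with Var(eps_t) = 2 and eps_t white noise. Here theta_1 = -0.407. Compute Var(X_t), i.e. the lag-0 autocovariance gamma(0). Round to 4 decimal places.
\gamma(0) = 2.3313

For an MA(q) process X_t = eps_t + sum_i theta_i eps_{t-i} with
Var(eps_t) = sigma^2, the variance is
  gamma(0) = sigma^2 * (1 + sum_i theta_i^2).
  sum_i theta_i^2 = (-0.407)^2 = 0.165649.
  gamma(0) = 2 * (1 + 0.165649) = 2 * 1.165649 = 2.331298, which rounds to 2.3313.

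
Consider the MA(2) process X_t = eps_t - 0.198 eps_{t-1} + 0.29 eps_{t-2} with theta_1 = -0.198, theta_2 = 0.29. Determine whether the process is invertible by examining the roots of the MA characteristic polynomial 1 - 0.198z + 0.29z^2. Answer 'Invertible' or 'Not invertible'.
\text{Invertible}

The MA(q) characteristic polynomial is P(z) = 1 - 0.198z + 0.29z^2.
Invertibility requires all roots to lie outside the unit circle, i.e. |z| > 1 for every root.
Set 1 + (-0.198) z + (0.29) z^2 = 0, i.e. a z^2 + b z + c = 0 with a = 0.29, b = -0.198, c = 1.
Discriminant D = b^2 - 4ac = (-0.198)^2 - 4*(0.29)*1 = 0.039204 - (1.16) = -1.120796.
D < 0, so the roots are the complex-conjugate pair z = (-b +/- i sqrt(-D)) / (2a) = 0.3414 +/- 1.8253i.
For a conjugate pair |z|^2 = z * conj(z) = (product of roots) = c/a = 1/(0.29) = 3.448276, so |z| = sqrt(3.448276) = 1.857 for both roots.
Moduli of all roots: 1.8570, 1.8570.
All moduli strictly greater than 1? Yes.
Verdict: Invertible.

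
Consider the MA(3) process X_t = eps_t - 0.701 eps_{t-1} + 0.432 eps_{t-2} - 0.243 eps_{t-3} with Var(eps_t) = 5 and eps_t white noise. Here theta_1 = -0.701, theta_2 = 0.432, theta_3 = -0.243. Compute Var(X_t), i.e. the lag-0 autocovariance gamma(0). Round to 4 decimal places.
\gamma(0) = 8.6854

For an MA(q) process X_t = eps_t + sum_i theta_i eps_{t-i} with
Var(eps_t) = sigma^2, the variance is
  gamma(0) = sigma^2 * (1 + sum_i theta_i^2).
  sum_i theta_i^2 = (-0.701)^2 + (0.432)^2 + (-0.243)^2 = 0.491401 + 0.186624 + 0.059049 = 0.737074.
  gamma(0) = 5 * (1 + 0.737074) = 5 * 1.737074 = 8.68537, which rounds to 8.6854.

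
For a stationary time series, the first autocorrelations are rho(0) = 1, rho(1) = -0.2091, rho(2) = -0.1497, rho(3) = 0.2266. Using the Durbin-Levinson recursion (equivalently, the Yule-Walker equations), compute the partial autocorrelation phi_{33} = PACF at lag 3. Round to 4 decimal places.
\phi_{33} = 0.1599

The PACF at lag k is phi_{kk}, the last component of the solution
to the Yule-Walker system G_k phi = r_k where
  (G_k)_{ij} = rho(|i - j|), (r_k)_i = rho(i), i,j = 1..k.
Equivalently, Durbin-Levinson gives phi_{kk} iteratively:
  phi_{11} = rho(1)
  phi_{kk} = [rho(k) - sum_{j=1..k-1} phi_{k-1,j} rho(k-j)]
            / [1 - sum_{j=1..k-1} phi_{k-1,j} rho(j)],
  phi_{k,j} = phi_{k-1,j} - phi_{kk} phi_{k-1,k-j},  j = 1..k-1.
Step k = 1:
  phi_11 = rho(1) = -0.2091.
Step k = 2:
  phi_22 = [rho(2) - phi_11 rho(1)] / [1 - phi_11 rho(1)] = [-0.1497 - (-0.2091)(-0.2091)] / [1 - (-0.2091)(-0.2091)]
         = -0.19342281 / 0.95627719 = -0.202266.
  Update: phi_21 = phi_11 - phi_22 phi_11 = -0.2091 - (-0.202266)(-0.2091) = -0.251394.
Step k = 3:
  phi_33 = [rho(3) - phi_21 rho(2) - phi_22 rho(1)] / [1 - phi_21 rho(1) - phi_22 rho(2)]
    numerator   = 0.2266 - (-0.251394)(-0.1497) - (-0.202266)(-0.2091) = 0.14667241
    denominator = 1 - (-0.251394)(-0.2091) - (-0.202266)(-0.1497) = 0.91715424
  phi_33 = 0.14667241 / 0.91715424 = 0.1599.
Therefore phi_{33} = 0.1599.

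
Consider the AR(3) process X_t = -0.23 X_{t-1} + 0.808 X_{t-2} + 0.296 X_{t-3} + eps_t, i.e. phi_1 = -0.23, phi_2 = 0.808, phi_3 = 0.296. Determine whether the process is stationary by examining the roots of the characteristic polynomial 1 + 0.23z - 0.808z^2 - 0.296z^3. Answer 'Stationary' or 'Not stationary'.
\text{Stationary}

The AR(p) characteristic polynomial is P(z) = 1 + 0.23z - 0.808z^2 - 0.296z^3.
Stationarity requires all roots to lie outside the unit circle, i.e. |z| > 1 for every root.
Degree 3: look for a simple real root z0 first, then factor out (1 - z/z0) and solve the remaining quadratic.
Testing z0 = -2.5: P(-2.5) = 1 + (0.23)(-2.5) + (-0.808)(-2.5)^2 + (-0.296)(-2.5)^3
  = 1 + (-0.575) + (-5.05) + (4.625) = 0.  So z_0 = -2.5 is a root, |z_0| = 2.5.
Divide out the factor (1 + 0.4 z) = (1 - z/z0) (since 1/z0 = -0.4):
  P(z) = (1 + 0.4 z)(1 + (-0.17) z + (-0.74) z^2)
  [check: z-coef -0.17 - (-0.4) = 0.23; z^2-coef -0.74 - (-0.4)(-0.17) = -0.808; z^3-coef -(-0.4)(-0.74) = -0.296.]
Remaining roots from the quadratic factor 1 + (-0.17) z + (-0.74) z^2:
  Set 1 + (-0.17) z + (-0.74) z^2 = 0, i.e. a z^2 + b z + c = 0 with a = -0.74, b = -0.17, c = 1.
  Discriminant D = b^2 - 4ac = (-0.17)^2 - 4*(-0.74)*1 = 0.0289 - (-2.96) = 2.9889.
  D >= 0, so the roots are real: z = (-b +/- sqrt(D)) / (2a) = (0.17 +/- 1.728844) / (-1.48).
    z_1 = (0.17 + 1.728844) / (-1.48) = -1.283,   |z_1| = 1.283.
    z_2 = (0.17 - 1.728844) / (-1.48) = 1.0533,   |z_2| = 1.0533.
Moduli of all roots: 2.5000, 1.2830, 1.0533.
All moduli strictly greater than 1? Yes.
Verdict: Stationary.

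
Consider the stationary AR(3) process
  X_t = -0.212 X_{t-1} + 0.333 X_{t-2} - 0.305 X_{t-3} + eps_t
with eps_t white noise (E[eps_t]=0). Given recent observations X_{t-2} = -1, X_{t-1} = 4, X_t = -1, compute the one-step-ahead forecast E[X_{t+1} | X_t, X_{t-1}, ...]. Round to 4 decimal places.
E[X_{t+1} \mid \mathcal F_t] = 1.8490

For an AR(p) model X_t = c + sum_i phi_i X_{t-i} + eps_t, the
one-step-ahead conditional mean is
  E[X_{t+1} | X_t, ...] = c + sum_i phi_i X_{t+1-i}.
Substitute known values:
  E[X_{t+1} | ...] = (-0.212) * (-1) + (0.333) * (4) + (-0.305) * (-1)
                   = 1.8490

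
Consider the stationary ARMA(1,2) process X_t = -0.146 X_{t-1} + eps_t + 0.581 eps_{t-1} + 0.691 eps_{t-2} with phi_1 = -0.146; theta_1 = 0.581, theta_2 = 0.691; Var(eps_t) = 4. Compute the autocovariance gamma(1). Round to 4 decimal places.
\gamma(1) = 2.5969

Multiply the model equation by X_{t-k} and take expectations. With theta_0 = psi_0 = 1 and psi_j the MA(infinity) weights, this gives
  gamma(k) - sum_i phi_i gamma(k-i) = c_k,
  c_k = sigma^2 * sum_{j=k..q} theta_j psi_{j-k}   (c_k = 0 for k > q),
using gamma(-m) = gamma(m).
psi-weights needed (psi_j = theta_j + sum_i phi_i psi_{j-i}):
  psi_1 = theta_1 + phi_1 = 0.581 + (-0.146) = 0.435
  psi_2 = theta_2 + phi_1 psi_1 = 0.691 + (-0.146)(0.435) = 0.62749
Right-hand sides:
  c_0 = sigma^2 (1 + theta_1 psi_1 + theta_2 psi_2) = 4 * (1 + (0.581)(0.435) + (0.691)(0.62749)) = 4 * 1.686331 = 6.745322
  c_1 = sigma^2 (theta_1 + theta_2 psi_1) = 4 * (0.581 + (0.691)(0.435)) = 3.52634
  c_2 = sigma^2 theta_2 = 4 * (0.691) = 2.764
Equations for k = 0 and k = 1 (AR order 1):
  gamma(0) = phi_1 gamma(1) + c_0
  gamma(1) = phi_1 gamma(0) + c_1
Substituting the second into the first: gamma(0) (1 - phi_1^2) = c_0 + phi_1 c_1, so
  gamma(0) = (c_0 + phi_1 c_1) / (1 - phi_1^2) = (6.745322 + (-0.146)(3.52634)) / (1 - (-0.146)^2) = 6.230477 / 0.978684 = 6.366178.
  gamma(1) = phi_1 gamma(0) + c_1 = (-0.146)(6.366178) + (3.52634) = 2.596878.
Therefore gamma(1) = 2.5969 (to 4 decimal places).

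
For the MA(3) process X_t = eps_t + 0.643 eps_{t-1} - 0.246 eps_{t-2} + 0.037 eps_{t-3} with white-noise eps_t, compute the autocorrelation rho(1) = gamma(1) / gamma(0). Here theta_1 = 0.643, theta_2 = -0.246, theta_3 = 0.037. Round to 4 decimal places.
\rho(1) = 0.3224

For an MA(q) process with theta_0 = 1, the autocovariance is
  gamma(k) = sigma^2 * sum_{i=0..q-k} theta_i * theta_{i+k},
and rho(k) = gamma(k) / gamma(0). Sigma^2 cancels.
  numerator   = (1)*(0.643) + (0.643)*(-0.246) + (-0.246)*(0.037) = 0.47572.
  denominator = (1)^2 + (0.643)^2 + (-0.246)^2 + (0.037)^2 = 1.475334.
  rho(1) = 0.47572 / 1.475334 = 0.3224.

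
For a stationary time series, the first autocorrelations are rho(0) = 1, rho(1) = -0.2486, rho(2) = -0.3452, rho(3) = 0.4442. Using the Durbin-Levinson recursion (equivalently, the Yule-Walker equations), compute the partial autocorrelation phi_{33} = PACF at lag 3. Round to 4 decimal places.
\phi_{33} = 0.2801

The PACF at lag k is phi_{kk}, the last component of the solution
to the Yule-Walker system G_k phi = r_k where
  (G_k)_{ij} = rho(|i - j|), (r_k)_i = rho(i), i,j = 1..k.
Equivalently, Durbin-Levinson gives phi_{kk} iteratively:
  phi_{11} = rho(1)
  phi_{kk} = [rho(k) - sum_{j=1..k-1} phi_{k-1,j} rho(k-j)]
            / [1 - sum_{j=1..k-1} phi_{k-1,j} rho(j)],
  phi_{k,j} = phi_{k-1,j} - phi_{kk} phi_{k-1,k-j},  j = 1..k-1.
Step k = 1:
  phi_11 = rho(1) = -0.2486.
Step k = 2:
  phi_22 = [rho(2) - phi_11 rho(1)] / [1 - phi_11 rho(1)] = [-0.3452 - (-0.2486)(-0.2486)] / [1 - (-0.2486)(-0.2486)]
         = -0.40700196 / 0.93819804 = -0.433812.
  Update: phi_21 = phi_11 - phi_22 phi_11 = -0.2486 - (-0.433812)(-0.2486) = -0.356446.
Step k = 3:
  phi_33 = [rho(3) - phi_21 rho(2) - phi_22 rho(1)] / [1 - phi_21 rho(1) - phi_22 rho(2)]
    numerator   = 0.4442 - (-0.356446)(-0.3452) - (-0.433812)(-0.2486) = 0.21330915
    denominator = 1 - (-0.356446)(-0.2486) - (-0.433812)(-0.3452) = 0.76163554
  phi_33 = 0.21330915 / 0.76163554 = 0.2801.
Therefore phi_{33} = 0.2801.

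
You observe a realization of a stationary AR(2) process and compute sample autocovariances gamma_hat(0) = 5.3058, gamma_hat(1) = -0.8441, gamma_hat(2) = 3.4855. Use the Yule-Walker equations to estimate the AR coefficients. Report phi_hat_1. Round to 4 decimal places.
\hat\phi_{1} = -0.0560

The Yule-Walker equations for an AR(p) process read, in matrix form,
  Gamma_p phi = r_p,   with   (Gamma_p)_{ij} = gamma(|i - j|),
                       (r_p)_i = gamma(i),   i,j = 1..p.
Substitute the sample gammas (Toeplitz matrix and right-hand side of size 2):
  Gamma_p = [[5.3058, -0.8441], [-0.8441, 5.3058]]
  r_p     = [-0.8441, 3.4855]
Written out:
  5.3058 phi_1 - 0.8441 phi_2 = -0.8441
  -0.8441 phi_1 + 5.3058 phi_2 = 3.4855
Solve by Cramer's rule:
  det = gamma(0)^2 - gamma(1)^2 = (5.3058)^2 - (-0.8441)^2 = 28.15151364 - 0.71250481 = 27.43900883
  phi_hat_1 = [gamma(1) gamma(0) - gamma(1) gamma(2)] / det = [(-0.8441)(5.3058) - (-0.8441)(3.4855)] / 27.43900883 = -1.53651523 / 27.43900883 = -0.056
  phi_hat_2 = [gamma(0) gamma(2) - gamma(1)^2] / det = [(5.3058)(3.4855) - (-0.8441)^2] / 27.43900883 = 17.78086109 / 27.43900883 = 0.648
So phi_hat = [-0.0560, 0.6480].
Therefore phi_hat_1 = -0.0560.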